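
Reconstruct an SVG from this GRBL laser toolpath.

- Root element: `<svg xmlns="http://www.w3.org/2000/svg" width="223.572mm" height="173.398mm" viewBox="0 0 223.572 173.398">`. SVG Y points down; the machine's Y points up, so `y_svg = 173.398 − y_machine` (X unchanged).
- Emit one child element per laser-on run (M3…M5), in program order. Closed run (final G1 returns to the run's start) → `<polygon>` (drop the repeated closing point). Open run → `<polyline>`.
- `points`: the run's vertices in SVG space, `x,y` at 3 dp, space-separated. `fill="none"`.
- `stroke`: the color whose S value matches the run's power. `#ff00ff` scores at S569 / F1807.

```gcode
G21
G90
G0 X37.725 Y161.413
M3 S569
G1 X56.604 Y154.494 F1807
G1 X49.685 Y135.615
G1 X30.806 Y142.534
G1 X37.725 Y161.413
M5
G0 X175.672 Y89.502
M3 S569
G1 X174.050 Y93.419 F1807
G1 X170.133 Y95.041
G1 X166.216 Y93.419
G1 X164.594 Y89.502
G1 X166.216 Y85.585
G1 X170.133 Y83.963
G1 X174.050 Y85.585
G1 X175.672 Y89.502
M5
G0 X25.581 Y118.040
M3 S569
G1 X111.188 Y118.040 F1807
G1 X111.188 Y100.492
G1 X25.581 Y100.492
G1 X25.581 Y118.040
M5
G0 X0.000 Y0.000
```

<svg xmlns="http://www.w3.org/2000/svg" width="223.572mm" height="173.398mm" viewBox="0 0 223.572 173.398">
  <polygon points="37.725,11.985 56.604,18.904 49.685,37.783 30.806,30.864" fill="none" stroke="#ff00ff"/>
  <polygon points="175.672,83.896 174.050,79.979 170.133,78.357 166.216,79.979 164.594,83.896 166.216,87.813 170.133,89.435 174.050,87.813" fill="none" stroke="#ff00ff"/>
  <polygon points="25.581,55.358 111.188,55.358 111.188,72.906 25.581,72.906" fill="none" stroke="#ff00ff"/>
</svg>

y_svg = 173.398 − y_m. Every run uses S569, so all elements get stroke `#ff00ff` (score).

[1] closed run; points: 37.725,11.985 56.604,18.904 49.685,37.783 30.806,30.864

[2] closed run; points: 175.672,83.896 174.050,79.979 170.133,78.357 166.216,79.979 164.594,83.896 166.216,87.813 170.133,89.435 174.050,87.813

[3] closed run; points: 25.581,55.358 111.188,55.358 111.188,72.906 25.581,72.906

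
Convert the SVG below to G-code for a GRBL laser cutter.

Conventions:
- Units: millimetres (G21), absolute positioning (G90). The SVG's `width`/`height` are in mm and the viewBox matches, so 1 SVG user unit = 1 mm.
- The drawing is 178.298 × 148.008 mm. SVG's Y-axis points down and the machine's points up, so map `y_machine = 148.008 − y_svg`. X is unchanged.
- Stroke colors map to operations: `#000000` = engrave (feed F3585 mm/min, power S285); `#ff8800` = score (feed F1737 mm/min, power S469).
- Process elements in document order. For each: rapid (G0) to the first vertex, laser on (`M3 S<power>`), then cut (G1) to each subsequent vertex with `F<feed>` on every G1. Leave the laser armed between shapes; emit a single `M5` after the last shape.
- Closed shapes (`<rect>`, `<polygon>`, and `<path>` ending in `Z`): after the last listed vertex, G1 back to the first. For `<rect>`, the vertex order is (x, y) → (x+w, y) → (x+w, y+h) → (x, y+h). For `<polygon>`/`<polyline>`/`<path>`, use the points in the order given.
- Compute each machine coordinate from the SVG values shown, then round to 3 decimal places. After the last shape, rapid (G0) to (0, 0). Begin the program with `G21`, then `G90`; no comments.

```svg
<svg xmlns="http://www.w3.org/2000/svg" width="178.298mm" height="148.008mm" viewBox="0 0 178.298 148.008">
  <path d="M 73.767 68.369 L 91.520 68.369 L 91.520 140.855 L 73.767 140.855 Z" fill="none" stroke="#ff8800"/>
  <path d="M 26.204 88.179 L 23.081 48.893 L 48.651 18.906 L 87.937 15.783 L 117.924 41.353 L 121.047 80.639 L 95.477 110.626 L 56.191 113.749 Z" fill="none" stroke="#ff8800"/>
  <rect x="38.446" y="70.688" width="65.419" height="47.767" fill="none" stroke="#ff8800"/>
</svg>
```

Since the viewBox matches the mm dimensions, user units are millimetres directly. The only transform is the Y-flip y_m = 148.008 − y_svg.

Shape 1 is a rectangle drawn with `<path>`. Its stroke #ff8800 means score at S469, F1737. After flipping Y the toolpath is (73.767,79.639) → (91.520,79.639) → (91.520,7.153) → (73.767,7.153) → (73.767,79.639), returning to the start.

Shape 2 is a regular polygon drawn with `<path>`. Its stroke #ff8800 means score at S469, F1737. After flipping Y the toolpath is (26.204,59.829) → (23.081,99.115) → (48.651,129.102) → (87.937,132.225) → (117.924,106.655) → (121.047,67.369) → (95.477,37.382) → (56.191,34.259) → (26.204,59.829), returning to the start.

Shape 3 is a rectangle drawn with `<rect>`. Its stroke #ff8800 means score at S469, F1737. After flipping Y the toolpath is (38.446,77.320) → (103.865,77.320) → (103.865,29.553) → (38.446,29.553) → (38.446,77.320), returning to the start.

G21
G90
G0 X73.767 Y79.639
M3 S469
G1 X91.520 Y79.639 F1737
G1 X91.520 Y7.153 F1737
G1 X73.767 Y7.153 F1737
G1 X73.767 Y79.639 F1737
G0 X26.204 Y59.829
M3 S469
G1 X23.081 Y99.115 F1737
G1 X48.651 Y129.102 F1737
G1 X87.937 Y132.225 F1737
G1 X117.924 Y106.655 F1737
G1 X121.047 Y67.369 F1737
G1 X95.477 Y37.382 F1737
G1 X56.191 Y34.259 F1737
G1 X26.204 Y59.829 F1737
G0 X38.446 Y77.320
M3 S469
G1 X103.865 Y77.320 F1737
G1 X103.865 Y29.553 F1737
G1 X38.446 Y29.553 F1737
G1 X38.446 Y77.320 F1737
M5
G0 X0.000 Y0.000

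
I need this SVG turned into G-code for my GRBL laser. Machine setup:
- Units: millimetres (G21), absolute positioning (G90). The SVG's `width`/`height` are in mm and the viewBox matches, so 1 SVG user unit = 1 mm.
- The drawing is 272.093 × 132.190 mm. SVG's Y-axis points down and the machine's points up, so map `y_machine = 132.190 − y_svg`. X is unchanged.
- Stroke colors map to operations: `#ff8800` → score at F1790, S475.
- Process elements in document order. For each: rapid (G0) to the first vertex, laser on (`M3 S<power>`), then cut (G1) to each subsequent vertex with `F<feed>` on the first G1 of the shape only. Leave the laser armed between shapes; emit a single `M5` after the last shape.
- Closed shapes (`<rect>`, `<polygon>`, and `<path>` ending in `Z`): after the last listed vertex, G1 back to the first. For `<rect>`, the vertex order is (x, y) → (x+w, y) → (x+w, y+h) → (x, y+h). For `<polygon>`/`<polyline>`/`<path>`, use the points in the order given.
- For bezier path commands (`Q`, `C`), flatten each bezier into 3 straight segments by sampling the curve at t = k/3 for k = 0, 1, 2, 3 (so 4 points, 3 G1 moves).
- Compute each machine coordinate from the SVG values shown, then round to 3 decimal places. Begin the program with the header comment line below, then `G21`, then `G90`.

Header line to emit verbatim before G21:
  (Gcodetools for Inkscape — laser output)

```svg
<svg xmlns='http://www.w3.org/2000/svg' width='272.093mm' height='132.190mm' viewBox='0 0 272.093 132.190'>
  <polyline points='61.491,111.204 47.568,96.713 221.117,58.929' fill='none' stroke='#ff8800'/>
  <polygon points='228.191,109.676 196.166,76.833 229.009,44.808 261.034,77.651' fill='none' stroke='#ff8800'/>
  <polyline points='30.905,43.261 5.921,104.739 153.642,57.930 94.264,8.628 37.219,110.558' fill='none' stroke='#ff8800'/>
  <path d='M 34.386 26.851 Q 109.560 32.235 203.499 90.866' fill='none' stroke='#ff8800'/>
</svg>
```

(Gcodetools for Inkscape — laser output)
G21
G90
G0 X61.491 Y20.986
M3 S475
G1 X47.568 Y35.477 F1790
G1 X221.117 Y73.261
G0 X228.191 Y22.514
M3 S475
G1 X196.166 Y55.357 F1790
G1 X229.009 Y87.382
G1 X261.034 Y54.539
G1 X228.191 Y22.514
G0 X30.905 Y88.929
M3 S475
G1 X5.921 Y27.451 F1790
G1 X153.642 Y74.260
G1 X94.264 Y123.562
G1 X37.219 Y21.632
G0 X34.386 Y105.339
M3 S475
G1 X86.587 Y95.833 F1790
G1 X142.958 Y74.495
G1 X203.499 Y41.324
M5

1 u = 1 mm; y_m = 132.190 − y.

[1] `<polyline>` open polyline, #ff8800→score S475 F1790: (61.491,20.986) → (47.568,35.477) → (221.117,73.261)

[2] `<polygon>` regular polygon, #ff8800→score S475 F1790: (228.191,22.514) → (196.166,55.357) → (229.009,87.382) → (261.034,54.539) → (228.191,22.514) (closed)

[3] `<polyline>` open polyline, #ff8800→score S475 F1790: (30.905,88.929) → (5.921,27.451) → (153.642,74.260) → (94.264,123.562) → (37.219,21.632)

[4] `<path>` quadratic bezier, #ff8800→score S475 F1790: (34.386,105.339) → (86.587,95.833) → (142.958,74.495) → (203.499,41.324)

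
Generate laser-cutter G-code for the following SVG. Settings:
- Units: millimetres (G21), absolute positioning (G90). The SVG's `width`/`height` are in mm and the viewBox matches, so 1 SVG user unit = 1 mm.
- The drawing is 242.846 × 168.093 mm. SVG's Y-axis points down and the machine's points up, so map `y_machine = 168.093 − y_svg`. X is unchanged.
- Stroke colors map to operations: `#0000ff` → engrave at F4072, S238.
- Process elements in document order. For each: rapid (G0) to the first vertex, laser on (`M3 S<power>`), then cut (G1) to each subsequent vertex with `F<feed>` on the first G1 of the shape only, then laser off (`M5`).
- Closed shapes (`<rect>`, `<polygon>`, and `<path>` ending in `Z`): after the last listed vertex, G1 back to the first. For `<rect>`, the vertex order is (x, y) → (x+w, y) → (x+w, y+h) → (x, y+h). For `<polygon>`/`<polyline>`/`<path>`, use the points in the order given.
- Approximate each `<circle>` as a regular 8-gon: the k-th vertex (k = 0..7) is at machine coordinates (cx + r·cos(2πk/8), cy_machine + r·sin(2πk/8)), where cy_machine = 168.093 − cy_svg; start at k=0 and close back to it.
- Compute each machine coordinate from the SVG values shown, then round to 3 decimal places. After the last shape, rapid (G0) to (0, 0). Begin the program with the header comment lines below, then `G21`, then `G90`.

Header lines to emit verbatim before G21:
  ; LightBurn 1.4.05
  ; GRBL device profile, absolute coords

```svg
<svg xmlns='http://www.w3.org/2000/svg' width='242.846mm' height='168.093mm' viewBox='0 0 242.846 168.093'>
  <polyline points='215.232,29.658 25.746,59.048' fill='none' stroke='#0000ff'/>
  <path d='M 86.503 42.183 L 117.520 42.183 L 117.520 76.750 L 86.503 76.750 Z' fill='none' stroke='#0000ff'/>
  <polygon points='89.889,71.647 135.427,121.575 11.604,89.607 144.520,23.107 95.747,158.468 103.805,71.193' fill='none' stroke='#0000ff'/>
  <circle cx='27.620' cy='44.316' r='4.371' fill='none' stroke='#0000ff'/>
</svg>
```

; LightBurn 1.4.05
; GRBL device profile, absolute coords
G21
G90
G0 X215.232 Y138.435
M3 S238
G1 X25.746 Y109.045 F4072
M5
G0 X86.503 Y125.910
M3 S238
G1 X117.520 Y125.910 F4072
G1 X117.520 Y91.343
G1 X86.503 Y91.343
G1 X86.503 Y125.910
M5
G0 X89.889 Y96.446
M3 S238
G1 X135.427 Y46.518 F4072
G1 X11.604 Y78.486
G1 X144.520 Y144.986
G1 X95.747 Y9.625
G1 X103.805 Y96.900
G1 X89.889 Y96.446
M5
G0 X31.991 Y123.777
M3 S238
G1 X30.711 Y126.868 F4072
G1 X27.620 Y128.148
G1 X24.529 Y126.868
G1 X23.249 Y123.777
G1 X24.529 Y120.686
G1 X27.620 Y119.406
G1 X30.711 Y120.686
G1 X31.991 Y123.777
M5
G0 X0.000 Y0.000

1 u = 1 mm; y_m = 168.093 − y.

[1] `<polyline>` line segment, #0000ff→engrave S238 F4072: (215.232,138.435) → (25.746,109.045)

[2] `<path>` rectangle, #0000ff→engrave S238 F4072: (86.503,125.910) → (117.520,125.910) → (117.520,91.343) → (86.503,91.343) → (86.503,125.910) (closed)

[3] `<polygon>` closed polygon, #0000ff→engrave S238 F4072: (89.889,96.446) → (135.427,46.518) → (11.604,78.486) → (144.520,144.986) → (95.747,9.625) → (103.805,96.900) → (89.889,96.446) (closed)

[4] `<circle>` circle, #0000ff→engrave S238 F4072: (31.991,123.777) → (30.711,126.868) → (27.620,128.148) → (24.529,126.868) → (23.249,123.777) → (24.529,120.686) → (27.620,119.406) → (30.711,120.686) → (31.991,123.777) (closed)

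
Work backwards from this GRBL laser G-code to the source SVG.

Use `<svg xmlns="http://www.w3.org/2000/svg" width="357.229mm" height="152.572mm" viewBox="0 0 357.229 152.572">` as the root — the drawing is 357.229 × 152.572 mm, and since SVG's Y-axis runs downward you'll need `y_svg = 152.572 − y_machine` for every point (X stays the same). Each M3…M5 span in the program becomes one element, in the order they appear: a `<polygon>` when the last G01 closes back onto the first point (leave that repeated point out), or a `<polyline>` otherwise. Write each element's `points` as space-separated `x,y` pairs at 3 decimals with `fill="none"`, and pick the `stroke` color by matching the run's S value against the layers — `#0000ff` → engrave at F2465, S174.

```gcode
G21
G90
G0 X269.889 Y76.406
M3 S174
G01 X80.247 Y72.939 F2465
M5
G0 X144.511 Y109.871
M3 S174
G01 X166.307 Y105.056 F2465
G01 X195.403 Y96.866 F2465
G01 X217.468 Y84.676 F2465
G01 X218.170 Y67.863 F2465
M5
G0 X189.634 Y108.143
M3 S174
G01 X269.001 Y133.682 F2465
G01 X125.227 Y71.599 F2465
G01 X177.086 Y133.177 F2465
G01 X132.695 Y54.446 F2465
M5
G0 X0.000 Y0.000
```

<svg xmlns="http://www.w3.org/2000/svg" width="357.229mm" height="152.572mm" viewBox="0 0 357.229 152.572">
  <polyline points="269.889,76.166 80.247,79.633" fill="none" stroke="#0000ff"/>
  <polyline points="144.511,42.701 166.307,47.516 195.403,55.706 217.468,67.896 218.170,84.709" fill="none" stroke="#0000ff"/>
  <polyline points="189.634,44.429 269.001,18.890 125.227,80.973 177.086,19.395 132.695,98.126" fill="none" stroke="#0000ff"/>
</svg>

Machine Y-up, SVG Y-down with viewBox height 152.572, so y_svg = 152.572 − y_machine; X carries over. Every run uses S174, so all elements get stroke `#0000ff` (engrave).

Run 1: The run is open, so emit a `<polyline>` with points (Y-flipped): 269.889,76.166 80.247,79.633.

Run 2: The run is open, so emit a `<polyline>` with points (Y-flipped): 144.511,42.701 166.307,47.516 195.403,55.706 217.468,67.896 218.170,84.709.

Run 3: The run is open, so emit a `<polyline>` with points (Y-flipped): 189.634,44.429 269.001,18.890 125.227,80.973 177.086,19.395 132.695,98.126.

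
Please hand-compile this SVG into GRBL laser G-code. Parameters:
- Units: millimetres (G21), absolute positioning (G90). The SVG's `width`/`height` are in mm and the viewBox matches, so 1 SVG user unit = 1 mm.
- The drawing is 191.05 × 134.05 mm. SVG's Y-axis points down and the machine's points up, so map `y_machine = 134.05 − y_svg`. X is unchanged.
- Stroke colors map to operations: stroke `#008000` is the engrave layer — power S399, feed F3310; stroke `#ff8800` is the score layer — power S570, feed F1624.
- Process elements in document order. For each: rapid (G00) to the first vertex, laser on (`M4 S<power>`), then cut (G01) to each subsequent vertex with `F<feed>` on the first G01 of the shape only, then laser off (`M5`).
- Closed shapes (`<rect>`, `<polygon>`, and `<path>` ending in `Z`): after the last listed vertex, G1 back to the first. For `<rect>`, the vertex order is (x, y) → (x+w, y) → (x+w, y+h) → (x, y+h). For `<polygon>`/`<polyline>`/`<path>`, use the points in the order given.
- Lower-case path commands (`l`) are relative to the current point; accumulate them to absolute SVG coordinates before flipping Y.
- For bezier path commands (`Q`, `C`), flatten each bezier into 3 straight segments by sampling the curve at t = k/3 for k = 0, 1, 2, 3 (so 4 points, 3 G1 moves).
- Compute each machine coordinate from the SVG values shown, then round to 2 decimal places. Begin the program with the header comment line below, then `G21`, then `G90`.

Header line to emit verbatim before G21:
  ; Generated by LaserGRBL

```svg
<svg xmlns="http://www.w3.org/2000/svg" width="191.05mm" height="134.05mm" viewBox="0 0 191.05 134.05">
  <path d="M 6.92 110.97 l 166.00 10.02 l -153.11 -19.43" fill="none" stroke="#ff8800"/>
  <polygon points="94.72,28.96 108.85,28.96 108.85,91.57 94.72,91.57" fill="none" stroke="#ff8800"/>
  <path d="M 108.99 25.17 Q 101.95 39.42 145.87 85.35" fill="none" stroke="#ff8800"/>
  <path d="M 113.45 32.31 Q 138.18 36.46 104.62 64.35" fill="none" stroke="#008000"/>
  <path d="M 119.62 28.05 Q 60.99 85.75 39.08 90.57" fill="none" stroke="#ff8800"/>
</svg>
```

; Generated by LaserGRBL
G21
G90
G00 X6.92 Y23.08
M4 S570
G01 X172.92 Y13.06 F1624
G01 X19.81 Y32.49
M5
G00 X94.72 Y105.09
M4 S570
G01 X108.85 Y105.09 F1624
G01 X108.85 Y42.48
G01 X94.72 Y42.48
G01 X94.72 Y105.09
M5
G00 X108.99 Y108.88
M4 S570
G01 X109.96 Y95.86 F1624
G01 X122.25 Y75.80
G01 X145.87 Y48.70
M5
G00 X113.45 Y101.74
M4 S399
G01 X123.46 Y96.34 F3310
G01 X120.52 Y85.66
G01 X104.62 Y69.70
M5
G00 X119.62 Y106.00
M4 S570
G01 X84.61 Y73.41 F1624
G01 X57.77 Y52.57
G01 X39.08 Y43.48
M5

Since the viewBox matches the mm dimensions, user units are millimetres directly. The only transform is the Y-flip y_m = 134.05 − y_svg.

Shape 1 is a open polyline drawn with `<path>`. Its stroke #ff8800 means score at S570, F1624. After flipping Y the toolpath is (6.92,23.08) → (172.92,13.06) → (19.81,32.49).

Shape 2 is a rectangle drawn with `<polygon>`. Its stroke #ff8800 means score at S570, F1624. After flipping Y the toolpath is (94.72,105.09) → (108.85,105.09) → (108.85,42.48) → (94.72,42.48) → (94.72,105.09), returning to the start.

Shape 3 is a quadratic bezier drawn with `<path>`. Its stroke #ff8800 means score at S570, F1624. After flipping Y the toolpath is (108.99,108.88) → (109.96,95.86) → (122.25,75.80) → (145.87,48.70).

Shape 4 is a quadratic bezier drawn with `<path>`. Its stroke #008000 means engrave at S399, F3310. After flipping Y the toolpath is (113.45,101.74) → (123.46,96.34) → (120.52,85.66) → (104.62,69.70).

Shape 5 is a quadratic bezier drawn with `<path>`. Its stroke #ff8800 means score at S570, F1624. After flipping Y the toolpath is (119.62,106.00) → (84.61,73.41) → (57.77,52.57) → (39.08,43.48).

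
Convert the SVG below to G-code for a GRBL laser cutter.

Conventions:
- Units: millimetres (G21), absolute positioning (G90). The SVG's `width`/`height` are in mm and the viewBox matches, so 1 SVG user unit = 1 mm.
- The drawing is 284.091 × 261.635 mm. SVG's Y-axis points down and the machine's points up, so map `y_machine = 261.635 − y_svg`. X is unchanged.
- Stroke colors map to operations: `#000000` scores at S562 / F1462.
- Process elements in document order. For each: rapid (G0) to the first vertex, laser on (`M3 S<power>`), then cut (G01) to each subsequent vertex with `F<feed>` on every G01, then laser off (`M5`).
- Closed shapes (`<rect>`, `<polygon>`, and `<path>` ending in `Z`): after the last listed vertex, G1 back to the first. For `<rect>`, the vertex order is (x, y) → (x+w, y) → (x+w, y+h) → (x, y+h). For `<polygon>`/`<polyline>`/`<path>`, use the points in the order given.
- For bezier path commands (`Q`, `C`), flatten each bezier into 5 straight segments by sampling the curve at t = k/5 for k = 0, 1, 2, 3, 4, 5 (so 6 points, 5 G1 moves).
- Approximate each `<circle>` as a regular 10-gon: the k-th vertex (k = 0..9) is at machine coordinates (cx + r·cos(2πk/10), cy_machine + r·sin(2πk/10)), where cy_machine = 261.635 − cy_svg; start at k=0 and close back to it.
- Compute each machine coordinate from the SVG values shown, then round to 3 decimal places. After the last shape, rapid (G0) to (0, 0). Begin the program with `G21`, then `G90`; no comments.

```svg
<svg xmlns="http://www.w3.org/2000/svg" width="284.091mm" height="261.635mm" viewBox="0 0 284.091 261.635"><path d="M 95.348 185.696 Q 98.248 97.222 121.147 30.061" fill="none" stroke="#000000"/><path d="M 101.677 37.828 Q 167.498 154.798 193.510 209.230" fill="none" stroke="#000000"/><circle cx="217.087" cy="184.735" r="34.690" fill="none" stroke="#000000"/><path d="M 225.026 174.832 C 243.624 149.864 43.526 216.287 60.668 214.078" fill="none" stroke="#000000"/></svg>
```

G21
G90
G0 X95.348 Y75.939
M3 S562
G01 X97.308 Y110.476 F1462
G01 X100.868 Y143.308 F1462
G01 X106.028 Y174.435 F1462
G01 X112.787 Y203.857 F1462
G01 X121.147 Y231.574 F1462
M5
G0 X101.677 Y223.807
M3 S562
G01 X126.413 Y179.521 F1462
G01 X147.964 Y140.237 F1462
G01 X166.331 Y105.957 F1462
G01 X181.513 Y76.679 F1462
G01 X193.510 Y52.405 F1462
M5
G0 X251.777 Y76.900
M3 S562
G01 X245.152 Y97.290 F1462
G01 X227.807 Y109.892 F1462
G01 X206.367 Y109.892 F1462
G01 X189.022 Y97.290 F1462
G01 X182.397 Y76.900 F1462
G01 X189.022 Y56.510 F1462
G01 X206.367 Y43.908 F1462
G01 X227.807 Y43.908 F1462
G01 X245.152 Y56.510 F1462
G01 X251.777 Y76.900 F1462
M5
G0 X225.026 Y86.803
M3 S562
G01 X213.429 Y92.097 F1462
G01 X170.269 Y83.138 F1462
G01 X116.473 Y67.608 F1462
G01 X72.964 Y53.187 F1462
G01 X60.668 Y47.557 F1462
M5
G0 X0.000 Y0.000

1 u = 1 mm; y_m = 261.635 − y.

[1] `<path>` quadratic bezier, #000000→score S562 F1462: (95.348,75.939) → (97.308,110.476) → (100.868,143.308) → (106.028,174.435) → (112.787,203.857) → (121.147,231.574)

[2] `<path>` quadratic bezier, #000000→score S562 F1462: (101.677,223.807) → (126.413,179.521) → (147.964,140.237) → (166.331,105.957) → (181.513,76.679) → (193.510,52.405)

[3] `<circle>` circle, #000000→score S562 F1462: (251.777,76.900) → (245.152,97.290) → (227.807,109.892) → (206.367,109.892) → (189.022,97.290) → (182.397,76.900) → (189.022,56.510) → (206.367,43.908) → (227.807,43.908) → (245.152,56.510) → (251.777,76.900) (closed)

[4] `<path>` cubic bezier, #000000→score S562 F1462: (225.026,86.803) → (213.429,92.097) → (170.269,83.138) → (116.473,67.608) → (72.964,53.187) → (60.668,47.557)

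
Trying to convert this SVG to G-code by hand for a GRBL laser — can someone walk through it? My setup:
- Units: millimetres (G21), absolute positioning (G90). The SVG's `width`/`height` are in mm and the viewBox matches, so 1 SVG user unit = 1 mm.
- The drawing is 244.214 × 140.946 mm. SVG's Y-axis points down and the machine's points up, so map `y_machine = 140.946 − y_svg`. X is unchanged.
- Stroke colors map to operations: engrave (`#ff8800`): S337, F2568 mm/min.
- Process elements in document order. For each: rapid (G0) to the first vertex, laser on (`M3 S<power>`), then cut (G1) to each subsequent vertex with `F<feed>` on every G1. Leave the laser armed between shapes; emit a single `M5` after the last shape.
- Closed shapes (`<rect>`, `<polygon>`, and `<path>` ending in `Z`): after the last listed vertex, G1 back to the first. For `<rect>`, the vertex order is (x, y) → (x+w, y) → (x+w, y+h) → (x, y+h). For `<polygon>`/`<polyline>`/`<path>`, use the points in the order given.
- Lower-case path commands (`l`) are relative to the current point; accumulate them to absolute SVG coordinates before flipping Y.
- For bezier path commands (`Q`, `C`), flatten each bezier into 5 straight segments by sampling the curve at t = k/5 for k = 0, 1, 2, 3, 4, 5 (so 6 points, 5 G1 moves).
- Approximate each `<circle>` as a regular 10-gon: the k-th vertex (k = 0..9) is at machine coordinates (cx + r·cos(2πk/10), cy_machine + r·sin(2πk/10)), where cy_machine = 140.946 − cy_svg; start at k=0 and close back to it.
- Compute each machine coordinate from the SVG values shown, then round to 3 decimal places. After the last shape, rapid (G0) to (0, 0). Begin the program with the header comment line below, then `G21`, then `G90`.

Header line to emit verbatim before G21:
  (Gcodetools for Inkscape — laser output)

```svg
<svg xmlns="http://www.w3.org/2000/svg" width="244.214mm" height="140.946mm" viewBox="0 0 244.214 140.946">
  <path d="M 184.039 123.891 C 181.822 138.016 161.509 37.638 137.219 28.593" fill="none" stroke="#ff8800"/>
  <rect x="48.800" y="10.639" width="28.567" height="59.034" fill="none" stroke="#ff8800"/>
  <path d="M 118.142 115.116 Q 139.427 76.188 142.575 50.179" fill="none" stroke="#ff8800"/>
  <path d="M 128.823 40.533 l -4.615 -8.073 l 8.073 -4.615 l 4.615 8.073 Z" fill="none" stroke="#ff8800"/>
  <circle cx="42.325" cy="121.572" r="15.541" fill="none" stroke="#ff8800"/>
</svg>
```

viewBox `0 0 244.214 140.946` with mm width/height → 1 unit = 1 mm. Flip: y_m = 140.946 − y_svg.

**Shape 1** — `<path>` cubic bezier, stroke `#ff8800` → engrave (S337, F2568). Control points (SVG): P0=(184.039,123.891), P1=(181.822,138.016), P2=(161.509,37.638), P3=(137.219,28.593); sampled at t=k/5. Machine vertices: (184.039,17.055) → (180.650,20.674) → (173.596,41.893) → (163.554,70.833) → (151.203,97.613) → (137.219,112.353). Open path.

**Shape 2** — `<rect>` rectangle, stroke `#ff8800` → engrave (S337, F2568). Machine vertices: (48.800,130.307) → (77.367,130.307) → (77.367,71.273) → (48.800,71.273) → (48.800,130.307). Closed: final G1 returns to the first vertex.

**Shape 3** — `<path>` quadratic bezier, stroke `#ff8800` → engrave (S337, F2568). Control points (SVG): P0=(118.142,115.116), P1=(139.427,76.188), P2=(142.575,50.179); sampled at t=k/5. Machine vertices: (118.142,25.830) → (125.931,40.884) → (132.268,54.905) → (137.155,67.893) → (140.590,79.847) → (142.575,90.767). Open path.

**Shape 4** — `<path>` regular polygon, stroke `#ff8800` → engrave (S337, F2568). Machine vertices: (128.823,100.413) → (124.208,108.486) → (132.281,113.101) → (136.896,105.028) → (128.823,100.413). Closed: final G1 returns to the first vertex.

**Shape 5** — `<circle>` circle, stroke `#ff8800` → engrave (S337, F2568). Machine vertices: (57.866,19.374) → (54.898,28.509) → (47.127,34.154) → (37.523,34.154) → (29.752,28.509) → (26.784,19.374) → (29.752,10.239) → (37.523,4.594) → (47.127,4.594) → (54.898,10.239) → (57.866,19.374). Closed: final G1 returns to the first vertex.

(Gcodetools for Inkscape — laser output)
G21
G90
G0 X184.039 Y17.055
M3 S337
G1 X180.650 Y20.674 F2568
G1 X173.596 Y41.893 F2568
G1 X163.554 Y70.833 F2568
G1 X151.203 Y97.613 F2568
G1 X137.219 Y112.353 F2568
G0 X48.800 Y130.307
M3 S337
G1 X77.367 Y130.307 F2568
G1 X77.367 Y71.273 F2568
G1 X48.800 Y71.273 F2568
G1 X48.800 Y130.307 F2568
G0 X118.142 Y25.830
M3 S337
G1 X125.931 Y40.884 F2568
G1 X132.268 Y54.905 F2568
G1 X137.155 Y67.893 F2568
G1 X140.590 Y79.847 F2568
G1 X142.575 Y90.767 F2568
G0 X128.823 Y100.413
M3 S337
G1 X124.208 Y108.486 F2568
G1 X132.281 Y113.101 F2568
G1 X136.896 Y105.028 F2568
G1 X128.823 Y100.413 F2568
G0 X57.866 Y19.374
M3 S337
G1 X54.898 Y28.509 F2568
G1 X47.127 Y34.154 F2568
G1 X37.523 Y34.154 F2568
G1 X29.752 Y28.509 F2568
G1 X26.784 Y19.374 F2568
G1 X29.752 Y10.239 F2568
G1 X37.523 Y4.594 F2568
G1 X47.127 Y4.594 F2568
G1 X54.898 Y10.239 F2568
G1 X57.866 Y19.374 F2568
M5
G0 X0.000 Y0.000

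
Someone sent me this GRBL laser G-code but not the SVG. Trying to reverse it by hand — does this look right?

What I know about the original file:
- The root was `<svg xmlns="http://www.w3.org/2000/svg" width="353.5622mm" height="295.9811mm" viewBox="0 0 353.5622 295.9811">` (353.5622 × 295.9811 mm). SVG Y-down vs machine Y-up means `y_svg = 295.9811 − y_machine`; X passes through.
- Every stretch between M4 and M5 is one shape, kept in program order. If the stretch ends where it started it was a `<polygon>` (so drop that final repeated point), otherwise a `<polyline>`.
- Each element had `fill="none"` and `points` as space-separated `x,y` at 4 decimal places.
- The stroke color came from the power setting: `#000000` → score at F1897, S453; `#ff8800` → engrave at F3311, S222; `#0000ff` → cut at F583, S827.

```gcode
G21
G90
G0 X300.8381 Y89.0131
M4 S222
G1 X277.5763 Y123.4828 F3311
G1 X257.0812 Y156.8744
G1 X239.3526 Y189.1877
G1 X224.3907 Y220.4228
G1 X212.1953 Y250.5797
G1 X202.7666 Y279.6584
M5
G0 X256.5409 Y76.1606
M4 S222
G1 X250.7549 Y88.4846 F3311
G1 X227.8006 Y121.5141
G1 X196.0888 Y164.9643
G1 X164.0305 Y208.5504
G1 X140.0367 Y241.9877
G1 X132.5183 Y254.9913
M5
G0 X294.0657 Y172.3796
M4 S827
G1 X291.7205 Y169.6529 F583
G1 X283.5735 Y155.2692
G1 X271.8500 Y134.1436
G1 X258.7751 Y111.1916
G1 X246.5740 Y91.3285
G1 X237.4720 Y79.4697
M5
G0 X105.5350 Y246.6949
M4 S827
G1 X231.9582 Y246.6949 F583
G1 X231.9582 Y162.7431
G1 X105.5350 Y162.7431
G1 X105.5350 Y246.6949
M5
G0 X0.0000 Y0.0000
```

<svg xmlns="http://www.w3.org/2000/svg" width="353.5622mm" height="295.9811mm" viewBox="0 0 353.5622 295.9811">
  <polyline points="300.8381,206.9680 277.5763,172.4983 257.0812,139.1067 239.3526,106.7934 224.3907,75.5583 212.1953,45.4014 202.7666,16.3227" fill="none" stroke="#ff8800"/>
  <polyline points="256.5409,219.8205 250.7549,207.4965 227.8006,174.4670 196.0888,131.0168 164.0305,87.4307 140.0367,53.9934 132.5183,40.9898" fill="none" stroke="#ff8800"/>
  <polyline points="294.0657,123.6015 291.7205,126.3282 283.5735,140.7119 271.8500,161.8375 258.7751,184.7895 246.5740,204.6526 237.4720,216.5114" fill="none" stroke="#0000ff"/>
  <polygon points="105.5350,49.2862 231.9582,49.2862 231.9582,133.2380 105.5350,133.2380" fill="none" stroke="#0000ff"/>
</svg>

y_svg = 295.9811 − y_m.

[1] S222→`#ff8800` (engrave); open run; points: 300.8381,206.9680 277.5763,172.4983 257.0812,139.1067 239.3526,106.7934 224.3907,75.5583 212.1953,45.4014 202.7666,16.3227

[2] S222→`#ff8800` (engrave); open run; points: 256.5409,219.8205 250.7549,207.4965 227.8006,174.4670 196.0888,131.0168 164.0305,87.4307 140.0367,53.9934 132.5183,40.9898

[3] S827→`#0000ff` (cut); open run; points: 294.0657,123.6015 291.7205,126.3282 283.5735,140.7119 271.8500,161.8375 258.7751,184.7895 246.5740,204.6526 237.4720,216.5114

[4] S827→`#0000ff` (cut); closed run; points: 105.5350,49.2862 231.9582,49.2862 231.9582,133.2380 105.5350,133.2380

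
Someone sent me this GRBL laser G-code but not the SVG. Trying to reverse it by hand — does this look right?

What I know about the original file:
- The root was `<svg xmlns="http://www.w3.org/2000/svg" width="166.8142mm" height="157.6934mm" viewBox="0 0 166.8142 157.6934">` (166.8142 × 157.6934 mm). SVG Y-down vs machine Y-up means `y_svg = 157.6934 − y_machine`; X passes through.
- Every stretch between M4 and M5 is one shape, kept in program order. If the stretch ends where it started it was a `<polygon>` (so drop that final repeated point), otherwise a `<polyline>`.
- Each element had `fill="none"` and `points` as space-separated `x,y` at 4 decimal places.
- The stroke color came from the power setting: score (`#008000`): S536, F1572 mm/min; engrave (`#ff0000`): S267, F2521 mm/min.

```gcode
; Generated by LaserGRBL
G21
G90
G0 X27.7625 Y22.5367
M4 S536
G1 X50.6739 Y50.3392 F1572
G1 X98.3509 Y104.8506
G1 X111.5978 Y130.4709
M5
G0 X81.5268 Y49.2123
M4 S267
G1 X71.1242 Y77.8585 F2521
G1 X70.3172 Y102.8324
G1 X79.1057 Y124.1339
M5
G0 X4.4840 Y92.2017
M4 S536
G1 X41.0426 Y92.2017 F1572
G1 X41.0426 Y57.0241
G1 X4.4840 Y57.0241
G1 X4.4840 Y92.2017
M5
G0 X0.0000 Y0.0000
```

<svg xmlns="http://www.w3.org/2000/svg" width="166.8142mm" height="157.6934mm" viewBox="0 0 166.8142 157.6934">
  <polyline points="27.7625,135.1567 50.6739,107.3542 98.3509,52.8428 111.5978,27.2225" fill="none" stroke="#008000"/>
  <polyline points="81.5268,108.4811 71.1242,79.8349 70.3172,54.8610 79.1057,33.5595" fill="none" stroke="#ff0000"/>
  <polygon points="4.4840,65.4917 41.0426,65.4917 41.0426,100.6693 4.4840,100.6693" fill="none" stroke="#008000"/>
</svg>

y_svg = 157.6934 − y_m.

[1] S536→`#008000` (score); open run; points: 27.7625,135.1567 50.6739,107.3542 98.3509,52.8428 111.5978,27.2225

[2] S267→`#ff0000` (engrave); open run; points: 81.5268,108.4811 71.1242,79.8349 70.3172,54.8610 79.1057,33.5595

[3] S536→`#008000` (score); closed run; points: 4.4840,65.4917 41.0426,65.4917 41.0426,100.6693 4.4840,100.6693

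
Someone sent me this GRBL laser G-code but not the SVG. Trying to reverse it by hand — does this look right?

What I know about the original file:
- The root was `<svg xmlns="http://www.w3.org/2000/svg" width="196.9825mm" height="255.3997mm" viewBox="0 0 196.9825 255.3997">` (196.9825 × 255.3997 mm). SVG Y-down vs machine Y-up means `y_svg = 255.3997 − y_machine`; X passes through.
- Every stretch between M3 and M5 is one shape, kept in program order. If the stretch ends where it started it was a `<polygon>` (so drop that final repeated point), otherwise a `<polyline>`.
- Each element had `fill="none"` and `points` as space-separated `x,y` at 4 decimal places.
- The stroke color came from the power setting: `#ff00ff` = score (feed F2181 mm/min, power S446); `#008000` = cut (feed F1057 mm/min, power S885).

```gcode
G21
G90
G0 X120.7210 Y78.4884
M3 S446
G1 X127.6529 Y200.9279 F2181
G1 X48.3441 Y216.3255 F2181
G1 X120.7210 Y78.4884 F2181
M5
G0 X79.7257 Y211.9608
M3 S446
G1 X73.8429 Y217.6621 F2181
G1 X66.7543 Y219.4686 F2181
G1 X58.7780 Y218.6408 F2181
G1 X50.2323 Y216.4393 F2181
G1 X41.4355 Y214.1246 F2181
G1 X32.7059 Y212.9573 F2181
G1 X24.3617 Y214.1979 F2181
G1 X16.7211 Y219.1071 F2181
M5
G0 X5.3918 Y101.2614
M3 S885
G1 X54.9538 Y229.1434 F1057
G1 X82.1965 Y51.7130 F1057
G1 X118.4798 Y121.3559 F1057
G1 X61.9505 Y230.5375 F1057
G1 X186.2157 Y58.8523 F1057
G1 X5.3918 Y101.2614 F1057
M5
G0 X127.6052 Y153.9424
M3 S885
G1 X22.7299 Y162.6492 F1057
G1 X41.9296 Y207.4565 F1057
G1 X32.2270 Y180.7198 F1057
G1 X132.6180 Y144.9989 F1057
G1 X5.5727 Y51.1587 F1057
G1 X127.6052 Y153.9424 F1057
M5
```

Each laser-on run becomes one SVG element. Flip Y back into SVG space with y_svg = 255.3997 − y_machine.

Run 1: power S446 maps to stroke `#ff00ff` (score). The run returns to its start, so emit a `<polygon>` with points (Y-flipped): 120.7210,176.9113 127.6529,54.4718 48.3441,39.0742.

Run 2: the run's S446 means `#ff00ff` (score). The run is open, so emit a `<polyline>` with points (Y-flipped): 79.7257,43.4389 73.8429,37.7376 66.7543,35.9311 58.7780,36.7589 50.2323,38.9604 41.4355,41.2751 32.7059,42.4424 24.3617,41.2018 16.7211,36.2926.

Run 3: the run's S885 means `#008000` (cut). The run returns to its start, so emit a `<polygon>` with points (Y-flipped): 5.3918,154.1383 54.9538,26.2563 82.1965,203.6867 118.4798,134.0438 61.9505,24.8622 186.2157,196.5474.

Run 4: the run's S885 means `#008000` (cut). The run returns to its start, so emit a `<polygon>` with points (Y-flipped): 127.6052,101.4573 22.7299,92.7505 41.9296,47.9432 32.2270,74.6799 132.6180,110.4008 5.5727,204.2410.

<svg xmlns="http://www.w3.org/2000/svg" width="196.9825mm" height="255.3997mm" viewBox="0 0 196.9825 255.3997">
  <polygon points="120.7210,176.9113 127.6529,54.4718 48.3441,39.0742" fill="none" stroke="#ff00ff"/>
  <polyline points="79.7257,43.4389 73.8429,37.7376 66.7543,35.9311 58.7780,36.7589 50.2323,38.9604 41.4355,41.2751 32.7059,42.4424 24.3617,41.2018 16.7211,36.2926" fill="none" stroke="#ff00ff"/>
  <polygon points="5.3918,154.1383 54.9538,26.2563 82.1965,203.6867 118.4798,134.0438 61.9505,24.8622 186.2157,196.5474" fill="none" stroke="#008000"/>
  <polygon points="127.6052,101.4573 22.7299,92.7505 41.9296,47.9432 32.2270,74.6799 132.6180,110.4008 5.5727,204.2410" fill="none" stroke="#008000"/>
</svg>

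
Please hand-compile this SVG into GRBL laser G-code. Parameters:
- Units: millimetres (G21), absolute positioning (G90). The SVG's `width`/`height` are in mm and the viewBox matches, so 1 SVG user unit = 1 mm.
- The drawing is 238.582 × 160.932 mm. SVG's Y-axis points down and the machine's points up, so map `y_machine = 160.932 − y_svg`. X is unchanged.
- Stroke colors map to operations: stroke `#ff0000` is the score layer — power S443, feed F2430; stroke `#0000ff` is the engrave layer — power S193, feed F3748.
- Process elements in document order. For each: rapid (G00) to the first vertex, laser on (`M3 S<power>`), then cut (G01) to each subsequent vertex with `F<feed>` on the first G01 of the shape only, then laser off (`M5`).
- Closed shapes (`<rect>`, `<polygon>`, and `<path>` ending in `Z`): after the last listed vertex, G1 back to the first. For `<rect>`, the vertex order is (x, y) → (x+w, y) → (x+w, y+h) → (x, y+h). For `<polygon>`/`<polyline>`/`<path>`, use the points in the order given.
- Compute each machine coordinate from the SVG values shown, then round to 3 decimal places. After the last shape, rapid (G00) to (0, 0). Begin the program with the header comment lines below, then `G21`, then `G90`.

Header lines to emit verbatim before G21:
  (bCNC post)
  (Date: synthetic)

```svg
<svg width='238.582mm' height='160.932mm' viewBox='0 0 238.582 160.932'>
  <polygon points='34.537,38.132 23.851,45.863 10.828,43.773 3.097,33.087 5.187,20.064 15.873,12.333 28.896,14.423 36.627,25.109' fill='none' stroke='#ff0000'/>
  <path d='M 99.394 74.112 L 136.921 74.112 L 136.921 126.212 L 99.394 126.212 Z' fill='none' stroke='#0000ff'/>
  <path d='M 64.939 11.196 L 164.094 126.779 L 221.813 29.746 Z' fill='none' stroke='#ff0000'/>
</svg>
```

(bCNC post)
(Date: synthetic)
G21
G90
G00 X34.537 Y122.800
M3 S443
G01 X23.851 Y115.069 F2430
G01 X10.828 Y117.159
G01 X3.097 Y127.845
G01 X5.187 Y140.868
G01 X15.873 Y148.599
G01 X28.896 Y146.509
G01 X36.627 Y135.823
G01 X34.537 Y122.800
M5
G00 X99.394 Y86.820
M3 S193
G01 X136.921 Y86.820 F3748
G01 X136.921 Y34.720
G01 X99.394 Y34.720
G01 X99.394 Y86.820
M5
G00 X64.939 Y149.736
M3 S443
G01 X164.094 Y34.153 F2430
G01 X221.813 Y131.186
G01 X64.939 Y149.736
M5
G00 X0.000 Y0.000

viewBox `0 0 238.582 160.932` with mm width/height → 1 unit = 1 mm. Flip: y_m = 160.932 − y_svg.

**Shape 1** — `<polygon>` regular polygon, stroke `#ff0000` → score (S443, F2430). Machine vertices: (34.537,122.800) → (23.851,115.069) → (10.828,117.159) → (3.097,127.845) → (5.187,140.868) → (15.873,148.599) → (28.896,146.509) → (36.627,135.823) → (34.537,122.800). Closed: final G1 returns to the first vertex.

**Shape 2** — `<path>` rectangle, stroke `#0000ff` → engrave (S193, F3748). Machine vertices: (99.394,86.820) → (136.921,86.820) → (136.921,34.720) → (99.394,34.720) → (99.394,86.820). Closed: final G1 returns to the first vertex.

**Shape 3** — `<path>` closed polygon, stroke `#ff0000` → score (S443, F2430). Machine vertices: (64.939,149.736) → (164.094,34.153) → (221.813,131.186) → (64.939,149.736). Closed: final G1 returns to the first vertex.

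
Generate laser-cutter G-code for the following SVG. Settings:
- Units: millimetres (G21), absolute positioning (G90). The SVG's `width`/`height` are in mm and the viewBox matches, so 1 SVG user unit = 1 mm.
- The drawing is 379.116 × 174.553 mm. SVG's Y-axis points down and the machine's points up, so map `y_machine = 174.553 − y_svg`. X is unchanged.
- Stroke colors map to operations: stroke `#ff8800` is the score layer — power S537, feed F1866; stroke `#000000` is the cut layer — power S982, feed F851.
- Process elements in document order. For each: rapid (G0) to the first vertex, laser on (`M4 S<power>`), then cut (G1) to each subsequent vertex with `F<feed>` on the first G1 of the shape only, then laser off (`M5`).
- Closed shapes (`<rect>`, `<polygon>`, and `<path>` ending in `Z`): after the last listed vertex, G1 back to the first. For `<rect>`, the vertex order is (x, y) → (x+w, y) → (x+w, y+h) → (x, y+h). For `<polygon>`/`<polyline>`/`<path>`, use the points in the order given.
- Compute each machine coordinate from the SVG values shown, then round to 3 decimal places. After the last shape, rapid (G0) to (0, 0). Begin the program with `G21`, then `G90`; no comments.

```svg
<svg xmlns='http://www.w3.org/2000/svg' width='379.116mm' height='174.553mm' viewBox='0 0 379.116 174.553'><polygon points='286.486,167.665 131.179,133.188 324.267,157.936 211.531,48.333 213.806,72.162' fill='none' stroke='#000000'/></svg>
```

Since the viewBox matches the mm dimensions, user units are millimetres directly. The only transform is the Y-flip y_m = 174.553 − y_svg.

Shape 1 is a closed polygon drawn with `<polygon>`. Its stroke #000000 means cut at S982, F851. After flipping Y the toolpath is (286.486,6.888) → (131.179,41.365) → (324.267,16.617) → (211.531,126.220) → (213.806,102.391) → (286.486,6.888), returning to the start.

G21
G90
G0 X286.486 Y6.888
M4 S982
G1 X131.179 Y41.365 F851
G1 X324.267 Y16.617
G1 X211.531 Y126.220
G1 X213.806 Y102.391
G1 X286.486 Y6.888
M5
G0 X0.000 Y0.000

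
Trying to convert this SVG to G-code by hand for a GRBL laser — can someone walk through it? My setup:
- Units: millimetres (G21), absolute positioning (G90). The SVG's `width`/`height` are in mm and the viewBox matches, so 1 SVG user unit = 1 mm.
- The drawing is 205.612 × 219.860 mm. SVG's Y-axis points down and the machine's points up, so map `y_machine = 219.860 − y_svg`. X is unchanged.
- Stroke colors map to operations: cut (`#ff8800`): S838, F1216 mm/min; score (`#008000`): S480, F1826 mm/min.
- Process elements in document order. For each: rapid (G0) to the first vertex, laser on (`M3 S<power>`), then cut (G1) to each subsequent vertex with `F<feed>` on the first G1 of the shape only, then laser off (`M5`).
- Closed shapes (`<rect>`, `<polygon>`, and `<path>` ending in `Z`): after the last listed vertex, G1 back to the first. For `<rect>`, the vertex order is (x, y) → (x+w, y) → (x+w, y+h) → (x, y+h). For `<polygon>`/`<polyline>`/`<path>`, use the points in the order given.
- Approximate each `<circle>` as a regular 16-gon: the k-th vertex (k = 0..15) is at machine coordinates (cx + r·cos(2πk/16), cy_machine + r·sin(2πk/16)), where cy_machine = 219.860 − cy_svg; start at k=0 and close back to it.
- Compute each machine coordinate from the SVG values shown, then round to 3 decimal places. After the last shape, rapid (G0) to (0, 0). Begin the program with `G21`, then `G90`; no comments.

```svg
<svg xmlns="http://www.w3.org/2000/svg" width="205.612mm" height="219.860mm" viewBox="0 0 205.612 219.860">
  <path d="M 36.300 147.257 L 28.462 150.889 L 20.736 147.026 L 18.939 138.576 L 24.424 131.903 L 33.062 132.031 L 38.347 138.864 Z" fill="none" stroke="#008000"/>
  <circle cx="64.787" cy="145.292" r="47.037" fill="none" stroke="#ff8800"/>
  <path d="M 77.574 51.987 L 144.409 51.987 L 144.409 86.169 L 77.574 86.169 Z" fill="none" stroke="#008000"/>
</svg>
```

G21
G90
G0 X36.300 Y72.603
M3 S480
G1 X28.462 Y68.971 F1826
G1 X20.736 Y72.834
G1 X18.939 Y81.284
G1 X24.424 Y87.957
G1 X33.062 Y87.829
G1 X38.347 Y80.996
G1 X36.300 Y72.603
M5
G0 X111.824 Y74.568
M3 S838
G1 X108.244 Y92.568 F1216
G1 X98.047 Y107.828
G1 X82.787 Y118.025
G1 X64.787 Y121.605
G1 X46.787 Y118.025
G1 X31.527 Y107.828
G1 X21.330 Y92.568
G1 X17.750 Y74.568
G1 X21.330 Y56.568
G1 X31.527 Y41.308
G1 X46.787 Y31.111
G1 X64.787 Y27.531
G1 X82.787 Y31.111
G1 X98.047 Y41.308
G1 X108.244 Y56.568
G1 X111.824 Y74.568
M5
G0 X77.574 Y167.873
M3 S480
G1 X144.409 Y167.873 F1826
G1 X144.409 Y133.691
G1 X77.574 Y133.691
G1 X77.574 Y167.873
M5
G0 X0.000 Y0.000

Since the viewBox matches the mm dimensions, user units are millimetres directly. The only transform is the Y-flip y_m = 219.860 − y_svg.

Shape 1 is a regular polygon drawn with `<path>`. Its stroke #008000 means score at S480, F1826. After flipping Y the toolpath is (36.300,72.603) → (28.462,68.971) → (20.736,72.834) → (18.939,81.284) → (24.424,87.957) → (33.062,87.829) → (38.347,80.996) → (36.300,72.603), returning to the start.

Shape 2 is a circle drawn with `<circle>`. Its stroke #ff8800 means cut at S838, F1216. After flipping Y the toolpath is (111.824,74.568) → (108.244,92.568) → (98.047,107.828) → (82.787,118.025) → (64.787,121.605) → (46.787,118.025) → (31.527,107.828) → (21.330,92.568) → (17.750,74.568) → (21.330,56.568) → (31.527,41.308) → (46.787,31.111) → (64.787,27.531) → (82.787,31.111) → (98.047,41.308) → (108.244,56.568) → (111.824,74.568), returning to the start.

Shape 3 is a rectangle drawn with `<path>`. Its stroke #008000 means score at S480, F1826. After flipping Y the toolpath is (77.574,167.873) → (144.409,167.873) → (144.409,133.691) → (77.574,133.691) → (77.574,167.873), returning to the start.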